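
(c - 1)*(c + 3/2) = c^2 + c/2 - 3/2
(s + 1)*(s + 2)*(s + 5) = s^3 + 8*s^2 + 17*s + 10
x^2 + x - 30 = (x - 5)*(x + 6)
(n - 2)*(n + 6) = n^2 + 4*n - 12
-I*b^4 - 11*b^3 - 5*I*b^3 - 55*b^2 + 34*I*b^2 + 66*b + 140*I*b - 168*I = (b + 6)*(b - 7*I)*(b - 4*I)*(-I*b + I)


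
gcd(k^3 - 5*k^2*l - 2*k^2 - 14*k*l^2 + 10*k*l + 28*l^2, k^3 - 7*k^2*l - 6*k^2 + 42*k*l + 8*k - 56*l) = k^2 - 7*k*l - 2*k + 14*l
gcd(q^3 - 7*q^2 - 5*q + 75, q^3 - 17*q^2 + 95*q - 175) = q^2 - 10*q + 25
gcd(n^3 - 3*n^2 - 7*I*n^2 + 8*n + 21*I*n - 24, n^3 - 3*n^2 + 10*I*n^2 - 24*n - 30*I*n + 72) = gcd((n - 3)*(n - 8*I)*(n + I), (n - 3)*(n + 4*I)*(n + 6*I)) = n - 3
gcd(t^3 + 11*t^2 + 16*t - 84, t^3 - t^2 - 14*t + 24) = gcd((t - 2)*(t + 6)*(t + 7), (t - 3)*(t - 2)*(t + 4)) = t - 2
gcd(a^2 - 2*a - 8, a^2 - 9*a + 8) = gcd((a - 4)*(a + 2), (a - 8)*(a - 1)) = 1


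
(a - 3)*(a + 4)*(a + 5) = a^3 + 6*a^2 - 7*a - 60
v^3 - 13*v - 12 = (v - 4)*(v + 1)*(v + 3)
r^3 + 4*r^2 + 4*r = r*(r + 2)^2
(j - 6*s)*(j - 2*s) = j^2 - 8*j*s + 12*s^2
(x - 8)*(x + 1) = x^2 - 7*x - 8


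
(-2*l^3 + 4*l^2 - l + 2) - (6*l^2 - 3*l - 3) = -2*l^3 - 2*l^2 + 2*l + 5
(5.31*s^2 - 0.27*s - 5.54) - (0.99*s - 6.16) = 5.31*s^2 - 1.26*s + 0.62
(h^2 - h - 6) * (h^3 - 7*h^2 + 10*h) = h^5 - 8*h^4 + 11*h^3 + 32*h^2 - 60*h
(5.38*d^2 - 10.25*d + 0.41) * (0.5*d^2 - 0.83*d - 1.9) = 2.69*d^4 - 9.5904*d^3 - 1.5095*d^2 + 19.1347*d - 0.779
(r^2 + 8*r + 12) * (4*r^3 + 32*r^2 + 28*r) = 4*r^5 + 64*r^4 + 332*r^3 + 608*r^2 + 336*r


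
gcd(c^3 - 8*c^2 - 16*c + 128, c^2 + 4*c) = c + 4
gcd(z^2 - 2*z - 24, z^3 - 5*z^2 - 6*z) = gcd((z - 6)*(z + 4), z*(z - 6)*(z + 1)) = z - 6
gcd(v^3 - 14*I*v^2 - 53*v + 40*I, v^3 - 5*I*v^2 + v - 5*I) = v^2 - 6*I*v - 5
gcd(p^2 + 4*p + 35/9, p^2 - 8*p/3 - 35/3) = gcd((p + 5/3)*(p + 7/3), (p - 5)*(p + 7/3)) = p + 7/3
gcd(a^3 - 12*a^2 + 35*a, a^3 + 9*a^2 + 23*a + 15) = 1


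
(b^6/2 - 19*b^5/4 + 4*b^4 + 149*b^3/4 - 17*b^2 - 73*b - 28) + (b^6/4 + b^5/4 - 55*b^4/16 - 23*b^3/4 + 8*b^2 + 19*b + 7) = 3*b^6/4 - 9*b^5/2 + 9*b^4/16 + 63*b^3/2 - 9*b^2 - 54*b - 21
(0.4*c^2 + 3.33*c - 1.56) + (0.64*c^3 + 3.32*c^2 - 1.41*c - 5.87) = 0.64*c^3 + 3.72*c^2 + 1.92*c - 7.43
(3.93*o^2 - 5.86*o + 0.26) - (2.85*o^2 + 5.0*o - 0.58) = 1.08*o^2 - 10.86*o + 0.84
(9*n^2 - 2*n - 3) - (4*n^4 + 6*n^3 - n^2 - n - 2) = -4*n^4 - 6*n^3 + 10*n^2 - n - 1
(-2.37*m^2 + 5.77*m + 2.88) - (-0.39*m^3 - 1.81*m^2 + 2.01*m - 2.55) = 0.39*m^3 - 0.56*m^2 + 3.76*m + 5.43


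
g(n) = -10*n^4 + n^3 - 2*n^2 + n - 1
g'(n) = -40*n^3 + 3*n^2 - 4*n + 1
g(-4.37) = -3773.93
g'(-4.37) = 3413.91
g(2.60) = -451.32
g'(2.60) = -692.16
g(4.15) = -2925.97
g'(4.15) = -2822.87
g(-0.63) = -4.25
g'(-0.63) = 14.71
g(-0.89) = -10.45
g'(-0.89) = 35.14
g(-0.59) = -3.70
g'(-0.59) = 12.62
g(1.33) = -32.15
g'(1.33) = -93.12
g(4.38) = -3631.37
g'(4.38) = -3320.07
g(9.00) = -65035.00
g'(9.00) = -28952.00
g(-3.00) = -859.00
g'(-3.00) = 1120.00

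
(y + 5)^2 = y^2 + 10*y + 25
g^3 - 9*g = g*(g - 3)*(g + 3)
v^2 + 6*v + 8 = (v + 2)*(v + 4)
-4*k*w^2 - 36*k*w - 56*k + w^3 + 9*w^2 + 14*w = (-4*k + w)*(w + 2)*(w + 7)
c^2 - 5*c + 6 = (c - 3)*(c - 2)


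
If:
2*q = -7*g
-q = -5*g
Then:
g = 0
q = 0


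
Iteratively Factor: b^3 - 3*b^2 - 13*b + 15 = (b + 3)*(b^2 - 6*b + 5) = (b - 1)*(b + 3)*(b - 5)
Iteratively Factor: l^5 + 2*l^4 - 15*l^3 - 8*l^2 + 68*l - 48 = (l + 4)*(l^4 - 2*l^3 - 7*l^2 + 20*l - 12) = (l - 2)*(l + 4)*(l^3 - 7*l + 6) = (l - 2)*(l - 1)*(l + 4)*(l^2 + l - 6) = (l - 2)^2*(l - 1)*(l + 4)*(l + 3)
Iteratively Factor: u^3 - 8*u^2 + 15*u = (u - 5)*(u^2 - 3*u) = u*(u - 5)*(u - 3)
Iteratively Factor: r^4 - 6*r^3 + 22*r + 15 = (r - 3)*(r^3 - 3*r^2 - 9*r - 5) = (r - 5)*(r - 3)*(r^2 + 2*r + 1) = (r - 5)*(r - 3)*(r + 1)*(r + 1)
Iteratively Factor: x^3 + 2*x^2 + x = (x + 1)*(x^2 + x) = x*(x + 1)*(x + 1)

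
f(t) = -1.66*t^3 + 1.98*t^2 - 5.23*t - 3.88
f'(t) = -4.98*t^2 + 3.96*t - 5.23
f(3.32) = -60.17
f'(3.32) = -46.97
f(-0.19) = -2.80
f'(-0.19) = -6.16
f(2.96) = -45.06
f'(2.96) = -37.14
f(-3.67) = 124.04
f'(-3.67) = -86.84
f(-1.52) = 14.47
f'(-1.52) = -22.75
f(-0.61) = 0.42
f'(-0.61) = -9.50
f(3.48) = -68.06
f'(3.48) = -51.76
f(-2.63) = 53.77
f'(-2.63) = -50.09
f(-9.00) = 1413.71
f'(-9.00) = -444.25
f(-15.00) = 6122.57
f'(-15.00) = -1185.13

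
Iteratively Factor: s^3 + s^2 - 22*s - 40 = (s + 4)*(s^2 - 3*s - 10) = (s - 5)*(s + 4)*(s + 2)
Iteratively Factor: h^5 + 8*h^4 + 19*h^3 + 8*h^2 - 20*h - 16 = (h + 1)*(h^4 + 7*h^3 + 12*h^2 - 4*h - 16) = (h + 1)*(h + 2)*(h^3 + 5*h^2 + 2*h - 8) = (h + 1)*(h + 2)*(h + 4)*(h^2 + h - 2) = (h - 1)*(h + 1)*(h + 2)*(h + 4)*(h + 2)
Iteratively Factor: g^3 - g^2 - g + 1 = (g - 1)*(g^2 - 1) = (g - 1)*(g + 1)*(g - 1)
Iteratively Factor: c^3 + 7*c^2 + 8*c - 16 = (c + 4)*(c^2 + 3*c - 4) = (c - 1)*(c + 4)*(c + 4)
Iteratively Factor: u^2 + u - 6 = (u - 2)*(u + 3)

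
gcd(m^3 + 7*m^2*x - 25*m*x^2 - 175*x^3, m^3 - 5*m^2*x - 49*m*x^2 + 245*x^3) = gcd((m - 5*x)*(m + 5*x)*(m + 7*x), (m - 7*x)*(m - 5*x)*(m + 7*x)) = -m^2 - 2*m*x + 35*x^2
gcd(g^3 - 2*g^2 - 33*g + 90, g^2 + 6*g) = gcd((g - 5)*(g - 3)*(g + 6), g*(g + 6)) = g + 6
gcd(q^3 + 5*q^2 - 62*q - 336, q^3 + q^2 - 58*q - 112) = q^2 - q - 56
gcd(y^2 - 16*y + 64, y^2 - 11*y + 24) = y - 8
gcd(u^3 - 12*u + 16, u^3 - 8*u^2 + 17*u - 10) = u - 2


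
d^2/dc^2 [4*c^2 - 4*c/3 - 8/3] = 8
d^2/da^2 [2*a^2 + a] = 4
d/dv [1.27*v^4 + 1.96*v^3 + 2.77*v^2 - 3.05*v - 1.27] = 5.08*v^3 + 5.88*v^2 + 5.54*v - 3.05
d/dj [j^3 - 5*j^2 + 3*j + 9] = 3*j^2 - 10*j + 3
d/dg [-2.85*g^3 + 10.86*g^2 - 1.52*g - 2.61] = -8.55*g^2 + 21.72*g - 1.52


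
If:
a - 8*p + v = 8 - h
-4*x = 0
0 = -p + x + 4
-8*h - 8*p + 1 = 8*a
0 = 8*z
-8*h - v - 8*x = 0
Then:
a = 103/64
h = -351/64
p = 4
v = 351/8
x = 0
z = 0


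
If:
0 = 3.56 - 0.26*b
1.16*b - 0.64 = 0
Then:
No Solution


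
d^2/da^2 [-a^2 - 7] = -2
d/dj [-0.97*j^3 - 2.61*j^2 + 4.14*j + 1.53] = -2.91*j^2 - 5.22*j + 4.14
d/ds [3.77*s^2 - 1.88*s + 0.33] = 7.54*s - 1.88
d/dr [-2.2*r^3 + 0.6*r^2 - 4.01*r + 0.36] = -6.6*r^2 + 1.2*r - 4.01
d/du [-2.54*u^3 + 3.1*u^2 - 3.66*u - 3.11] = -7.62*u^2 + 6.2*u - 3.66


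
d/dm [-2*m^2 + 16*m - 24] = 16 - 4*m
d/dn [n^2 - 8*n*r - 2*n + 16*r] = 2*n - 8*r - 2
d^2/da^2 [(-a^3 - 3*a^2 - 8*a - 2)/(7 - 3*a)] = 6*(3*a^3 - 21*a^2 + 49*a + 111)/(27*a^3 - 189*a^2 + 441*a - 343)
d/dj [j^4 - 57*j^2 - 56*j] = 4*j^3 - 114*j - 56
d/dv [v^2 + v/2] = 2*v + 1/2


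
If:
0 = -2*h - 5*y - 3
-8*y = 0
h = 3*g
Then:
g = -1/2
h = -3/2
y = 0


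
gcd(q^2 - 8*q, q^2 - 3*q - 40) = q - 8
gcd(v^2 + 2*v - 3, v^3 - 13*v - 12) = v + 3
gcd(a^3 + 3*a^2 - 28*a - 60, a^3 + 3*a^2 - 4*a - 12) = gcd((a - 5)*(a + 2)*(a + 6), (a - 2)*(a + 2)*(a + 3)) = a + 2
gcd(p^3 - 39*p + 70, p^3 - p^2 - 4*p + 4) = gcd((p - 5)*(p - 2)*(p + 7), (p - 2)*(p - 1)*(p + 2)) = p - 2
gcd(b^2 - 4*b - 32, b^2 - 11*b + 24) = b - 8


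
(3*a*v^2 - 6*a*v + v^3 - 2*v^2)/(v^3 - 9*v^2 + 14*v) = (3*a + v)/(v - 7)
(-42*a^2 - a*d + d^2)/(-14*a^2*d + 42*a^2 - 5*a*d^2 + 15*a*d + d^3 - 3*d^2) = (6*a + d)/(2*a*d - 6*a + d^2 - 3*d)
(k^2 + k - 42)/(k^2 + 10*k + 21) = (k - 6)/(k + 3)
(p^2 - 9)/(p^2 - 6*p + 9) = (p + 3)/(p - 3)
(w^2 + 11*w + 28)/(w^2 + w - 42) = (w + 4)/(w - 6)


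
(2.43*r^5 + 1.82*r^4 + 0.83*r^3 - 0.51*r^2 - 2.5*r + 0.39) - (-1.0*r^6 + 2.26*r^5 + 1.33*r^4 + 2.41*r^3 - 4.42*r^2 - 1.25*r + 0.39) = 1.0*r^6 + 0.17*r^5 + 0.49*r^4 - 1.58*r^3 + 3.91*r^2 - 1.25*r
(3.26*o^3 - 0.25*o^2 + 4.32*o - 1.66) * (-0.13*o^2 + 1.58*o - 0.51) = -0.4238*o^5 + 5.1833*o^4 - 2.6192*o^3 + 7.1689*o^2 - 4.826*o + 0.8466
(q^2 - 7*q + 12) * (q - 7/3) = q^3 - 28*q^2/3 + 85*q/3 - 28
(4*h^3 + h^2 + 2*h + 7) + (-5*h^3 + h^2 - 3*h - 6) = -h^3 + 2*h^2 - h + 1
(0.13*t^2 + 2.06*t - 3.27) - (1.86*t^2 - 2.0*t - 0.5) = -1.73*t^2 + 4.06*t - 2.77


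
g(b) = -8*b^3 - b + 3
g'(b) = -24*b^2 - 1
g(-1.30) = 21.88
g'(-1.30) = -41.56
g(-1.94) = 63.35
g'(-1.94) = -91.33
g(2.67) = -151.94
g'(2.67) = -172.09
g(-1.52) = 32.61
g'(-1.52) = -56.45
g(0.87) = -3.14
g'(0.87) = -19.17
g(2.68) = -153.67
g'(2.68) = -173.38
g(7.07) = -2831.22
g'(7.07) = -1200.64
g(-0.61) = 5.43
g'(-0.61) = -9.93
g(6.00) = -1731.00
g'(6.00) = -865.00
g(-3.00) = 222.00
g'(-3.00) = -217.00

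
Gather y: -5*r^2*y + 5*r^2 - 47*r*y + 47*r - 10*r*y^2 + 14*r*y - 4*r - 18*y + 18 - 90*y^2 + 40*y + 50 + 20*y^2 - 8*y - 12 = 5*r^2 + 43*r + y^2*(-10*r - 70) + y*(-5*r^2 - 33*r + 14) + 56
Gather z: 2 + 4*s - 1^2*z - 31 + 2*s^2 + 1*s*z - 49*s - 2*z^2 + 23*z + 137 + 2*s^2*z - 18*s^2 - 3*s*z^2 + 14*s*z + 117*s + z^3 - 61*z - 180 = -16*s^2 + 72*s + z^3 + z^2*(-3*s - 2) + z*(2*s^2 + 15*s - 39) - 72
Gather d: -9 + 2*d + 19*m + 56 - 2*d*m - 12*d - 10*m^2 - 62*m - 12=d*(-2*m - 10) - 10*m^2 - 43*m + 35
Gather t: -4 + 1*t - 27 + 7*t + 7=8*t - 24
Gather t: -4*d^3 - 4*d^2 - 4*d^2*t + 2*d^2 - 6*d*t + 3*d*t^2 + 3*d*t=-4*d^3 - 2*d^2 + 3*d*t^2 + t*(-4*d^2 - 3*d)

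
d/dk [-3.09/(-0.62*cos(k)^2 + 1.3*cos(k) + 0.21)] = (3.8316*cos(k) - 4.017)*sin(k)/(-0.62*cos(k)^2 + 1.3*cos(k) + 0.21)^2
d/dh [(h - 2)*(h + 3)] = 2*h + 1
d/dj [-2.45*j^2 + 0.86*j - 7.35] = 0.86 - 4.9*j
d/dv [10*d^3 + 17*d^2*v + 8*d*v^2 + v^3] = 17*d^2 + 16*d*v + 3*v^2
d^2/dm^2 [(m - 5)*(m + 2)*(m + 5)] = 6*m + 4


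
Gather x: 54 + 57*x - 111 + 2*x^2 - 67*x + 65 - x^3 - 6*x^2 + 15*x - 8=-x^3 - 4*x^2 + 5*x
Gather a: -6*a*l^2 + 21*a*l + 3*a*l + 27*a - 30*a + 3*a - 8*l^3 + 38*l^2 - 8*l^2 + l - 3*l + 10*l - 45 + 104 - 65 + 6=a*(-6*l^2 + 24*l) - 8*l^3 + 30*l^2 + 8*l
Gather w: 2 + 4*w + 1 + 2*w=6*w + 3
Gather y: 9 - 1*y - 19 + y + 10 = 0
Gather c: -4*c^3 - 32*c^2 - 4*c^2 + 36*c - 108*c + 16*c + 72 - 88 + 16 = -4*c^3 - 36*c^2 - 56*c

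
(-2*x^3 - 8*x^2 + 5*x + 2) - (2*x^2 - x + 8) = -2*x^3 - 10*x^2 + 6*x - 6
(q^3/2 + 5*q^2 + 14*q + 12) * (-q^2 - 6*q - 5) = -q^5/2 - 8*q^4 - 93*q^3/2 - 121*q^2 - 142*q - 60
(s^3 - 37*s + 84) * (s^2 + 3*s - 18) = s^5 + 3*s^4 - 55*s^3 - 27*s^2 + 918*s - 1512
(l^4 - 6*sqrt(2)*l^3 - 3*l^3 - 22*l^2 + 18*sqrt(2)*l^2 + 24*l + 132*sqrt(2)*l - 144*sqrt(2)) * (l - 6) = l^5 - 9*l^4 - 6*sqrt(2)*l^4 - 4*l^3 + 54*sqrt(2)*l^3 + 24*sqrt(2)*l^2 + 156*l^2 - 936*sqrt(2)*l - 144*l + 864*sqrt(2)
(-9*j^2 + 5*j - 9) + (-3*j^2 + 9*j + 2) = -12*j^2 + 14*j - 7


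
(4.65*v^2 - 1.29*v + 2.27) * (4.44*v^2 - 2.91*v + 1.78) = 20.646*v^4 - 19.2591*v^3 + 22.1097*v^2 - 8.9019*v + 4.0406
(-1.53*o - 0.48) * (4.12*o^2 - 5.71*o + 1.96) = -6.3036*o^3 + 6.7587*o^2 - 0.258*o - 0.9408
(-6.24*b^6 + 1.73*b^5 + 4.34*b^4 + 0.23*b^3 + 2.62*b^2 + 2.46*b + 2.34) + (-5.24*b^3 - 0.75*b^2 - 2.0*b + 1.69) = -6.24*b^6 + 1.73*b^5 + 4.34*b^4 - 5.01*b^3 + 1.87*b^2 + 0.46*b + 4.03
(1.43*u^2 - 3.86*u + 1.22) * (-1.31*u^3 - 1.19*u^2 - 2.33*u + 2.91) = -1.8733*u^5 + 3.3549*u^4 - 0.3367*u^3 + 11.7033*u^2 - 14.0752*u + 3.5502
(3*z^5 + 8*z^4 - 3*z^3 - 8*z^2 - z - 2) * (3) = 9*z^5 + 24*z^4 - 9*z^3 - 24*z^2 - 3*z - 6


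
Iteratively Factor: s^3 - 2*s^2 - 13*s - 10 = (s + 1)*(s^2 - 3*s - 10) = (s + 1)*(s + 2)*(s - 5)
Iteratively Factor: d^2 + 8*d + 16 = (d + 4)*(d + 4)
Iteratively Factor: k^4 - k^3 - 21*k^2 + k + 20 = (k - 5)*(k^3 + 4*k^2 - k - 4) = (k - 5)*(k + 1)*(k^2 + 3*k - 4) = (k - 5)*(k - 1)*(k + 1)*(k + 4)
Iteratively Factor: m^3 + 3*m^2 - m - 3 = (m + 3)*(m^2 - 1) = (m + 1)*(m + 3)*(m - 1)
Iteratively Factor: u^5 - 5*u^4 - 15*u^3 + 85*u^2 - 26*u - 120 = (u + 4)*(u^4 - 9*u^3 + 21*u^2 + u - 30) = (u + 1)*(u + 4)*(u^3 - 10*u^2 + 31*u - 30) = (u - 3)*(u + 1)*(u + 4)*(u^2 - 7*u + 10) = (u - 3)*(u - 2)*(u + 1)*(u + 4)*(u - 5)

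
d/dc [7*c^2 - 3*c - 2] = 14*c - 3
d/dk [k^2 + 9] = 2*k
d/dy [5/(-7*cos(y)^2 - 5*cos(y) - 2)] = -5*(14*cos(y) + 5)*sin(y)/(7*cos(y)^2 + 5*cos(y) + 2)^2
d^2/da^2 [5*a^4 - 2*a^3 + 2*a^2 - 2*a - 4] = 60*a^2 - 12*a + 4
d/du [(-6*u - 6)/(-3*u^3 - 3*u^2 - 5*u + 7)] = 6*(3*u^3 + 3*u^2 + 5*u - (u + 1)*(9*u^2 + 6*u + 5) - 7)/(3*u^3 + 3*u^2 + 5*u - 7)^2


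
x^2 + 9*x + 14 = (x + 2)*(x + 7)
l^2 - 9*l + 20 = (l - 5)*(l - 4)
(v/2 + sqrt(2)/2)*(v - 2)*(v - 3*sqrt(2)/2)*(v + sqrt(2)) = v^4/2 - v^3 + sqrt(2)*v^3/4 - 2*v^2 - sqrt(2)*v^2/2 - 3*sqrt(2)*v/2 + 4*v + 3*sqrt(2)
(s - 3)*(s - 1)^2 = s^3 - 5*s^2 + 7*s - 3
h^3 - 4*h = h*(h - 2)*(h + 2)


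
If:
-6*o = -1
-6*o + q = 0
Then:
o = 1/6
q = 1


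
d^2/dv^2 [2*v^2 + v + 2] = 4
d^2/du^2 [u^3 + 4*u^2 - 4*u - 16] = 6*u + 8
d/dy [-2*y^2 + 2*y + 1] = 2 - 4*y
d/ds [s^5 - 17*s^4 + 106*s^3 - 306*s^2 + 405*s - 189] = 5*s^4 - 68*s^3 + 318*s^2 - 612*s + 405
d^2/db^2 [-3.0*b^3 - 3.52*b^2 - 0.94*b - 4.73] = -18.0*b - 7.04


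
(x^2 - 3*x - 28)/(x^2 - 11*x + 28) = (x + 4)/(x - 4)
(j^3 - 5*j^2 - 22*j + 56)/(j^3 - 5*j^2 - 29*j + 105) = (j^2 + 2*j - 8)/(j^2 + 2*j - 15)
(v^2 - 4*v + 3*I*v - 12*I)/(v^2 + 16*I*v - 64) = (v^2 + v*(-4 + 3*I) - 12*I)/(v^2 + 16*I*v - 64)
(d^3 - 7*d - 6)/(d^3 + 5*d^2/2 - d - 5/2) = 2*(d^2 - d - 6)/(2*d^2 + 3*d - 5)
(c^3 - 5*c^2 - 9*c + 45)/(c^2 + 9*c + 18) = (c^2 - 8*c + 15)/(c + 6)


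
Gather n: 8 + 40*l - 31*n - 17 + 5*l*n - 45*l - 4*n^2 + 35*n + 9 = -5*l - 4*n^2 + n*(5*l + 4)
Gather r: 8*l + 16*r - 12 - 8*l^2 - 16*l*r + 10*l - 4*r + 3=-8*l^2 + 18*l + r*(12 - 16*l) - 9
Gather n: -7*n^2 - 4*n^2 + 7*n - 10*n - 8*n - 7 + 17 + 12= -11*n^2 - 11*n + 22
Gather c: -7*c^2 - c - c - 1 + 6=-7*c^2 - 2*c + 5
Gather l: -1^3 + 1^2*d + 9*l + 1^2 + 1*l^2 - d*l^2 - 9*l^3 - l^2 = -d*l^2 + d - 9*l^3 + 9*l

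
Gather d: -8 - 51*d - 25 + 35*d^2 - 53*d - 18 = 35*d^2 - 104*d - 51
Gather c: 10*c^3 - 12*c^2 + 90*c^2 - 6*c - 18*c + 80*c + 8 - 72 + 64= 10*c^3 + 78*c^2 + 56*c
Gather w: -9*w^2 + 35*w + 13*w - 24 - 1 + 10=-9*w^2 + 48*w - 15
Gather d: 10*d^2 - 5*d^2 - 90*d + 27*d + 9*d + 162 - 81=5*d^2 - 54*d + 81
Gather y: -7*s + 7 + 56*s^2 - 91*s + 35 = 56*s^2 - 98*s + 42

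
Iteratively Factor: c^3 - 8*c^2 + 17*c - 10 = (c - 5)*(c^2 - 3*c + 2) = (c - 5)*(c - 2)*(c - 1)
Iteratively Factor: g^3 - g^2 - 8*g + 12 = (g - 2)*(g^2 + g - 6) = (g - 2)^2*(g + 3)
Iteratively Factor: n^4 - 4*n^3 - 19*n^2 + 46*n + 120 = (n - 5)*(n^3 + n^2 - 14*n - 24) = (n - 5)*(n - 4)*(n^2 + 5*n + 6) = (n - 5)*(n - 4)*(n + 3)*(n + 2)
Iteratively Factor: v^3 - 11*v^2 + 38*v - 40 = (v - 5)*(v^2 - 6*v + 8) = (v - 5)*(v - 2)*(v - 4)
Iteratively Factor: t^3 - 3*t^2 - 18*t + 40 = (t + 4)*(t^2 - 7*t + 10) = (t - 5)*(t + 4)*(t - 2)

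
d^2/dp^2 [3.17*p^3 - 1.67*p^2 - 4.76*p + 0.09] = 19.02*p - 3.34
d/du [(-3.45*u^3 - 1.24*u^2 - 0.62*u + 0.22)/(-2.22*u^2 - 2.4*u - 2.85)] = (7.659*u^4 + 16.56*u^3 + 31.0971*u^2 + 8.0448*u + 2.295)/(4.9284*u^4 + 10.656*u^3 + 18.414*u^2 + 13.68*u + 8.1225)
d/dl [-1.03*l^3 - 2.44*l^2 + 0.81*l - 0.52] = -3.09*l^2 - 4.88*l + 0.81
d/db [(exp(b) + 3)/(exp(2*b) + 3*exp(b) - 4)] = (-(exp(b) + 3)*(2*exp(b) + 3) + exp(2*b) + 3*exp(b) - 4)*exp(b)/(exp(2*b) + 3*exp(b) - 4)^2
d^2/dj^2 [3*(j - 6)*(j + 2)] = 6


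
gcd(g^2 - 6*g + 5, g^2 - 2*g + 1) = g - 1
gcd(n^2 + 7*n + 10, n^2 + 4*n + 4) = n + 2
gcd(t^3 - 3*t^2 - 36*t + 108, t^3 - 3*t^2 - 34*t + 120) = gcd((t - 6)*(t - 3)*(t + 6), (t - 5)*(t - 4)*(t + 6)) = t + 6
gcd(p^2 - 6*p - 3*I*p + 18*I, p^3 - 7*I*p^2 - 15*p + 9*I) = p - 3*I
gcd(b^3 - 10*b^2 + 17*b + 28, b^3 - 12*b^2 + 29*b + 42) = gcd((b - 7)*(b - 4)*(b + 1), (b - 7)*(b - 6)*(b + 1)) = b^2 - 6*b - 7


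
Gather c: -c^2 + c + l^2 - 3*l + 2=-c^2 + c + l^2 - 3*l + 2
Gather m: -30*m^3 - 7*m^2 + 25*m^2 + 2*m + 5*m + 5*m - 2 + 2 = -30*m^3 + 18*m^2 + 12*m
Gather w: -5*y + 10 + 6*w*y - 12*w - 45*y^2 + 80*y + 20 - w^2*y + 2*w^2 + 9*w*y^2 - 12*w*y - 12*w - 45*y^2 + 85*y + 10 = w^2*(2 - y) + w*(9*y^2 - 6*y - 24) - 90*y^2 + 160*y + 40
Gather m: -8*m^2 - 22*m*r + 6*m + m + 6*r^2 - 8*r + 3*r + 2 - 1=-8*m^2 + m*(7 - 22*r) + 6*r^2 - 5*r + 1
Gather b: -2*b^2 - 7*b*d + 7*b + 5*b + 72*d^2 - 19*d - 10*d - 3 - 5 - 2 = -2*b^2 + b*(12 - 7*d) + 72*d^2 - 29*d - 10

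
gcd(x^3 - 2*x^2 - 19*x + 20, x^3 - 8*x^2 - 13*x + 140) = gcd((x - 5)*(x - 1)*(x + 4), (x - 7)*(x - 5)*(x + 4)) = x^2 - x - 20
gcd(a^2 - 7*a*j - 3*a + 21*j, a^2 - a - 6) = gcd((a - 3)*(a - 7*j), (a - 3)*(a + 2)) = a - 3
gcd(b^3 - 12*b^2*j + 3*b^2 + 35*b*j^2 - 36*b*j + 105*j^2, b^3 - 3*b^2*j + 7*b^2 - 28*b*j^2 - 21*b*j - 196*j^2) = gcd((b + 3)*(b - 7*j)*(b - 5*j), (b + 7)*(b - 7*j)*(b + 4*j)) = b - 7*j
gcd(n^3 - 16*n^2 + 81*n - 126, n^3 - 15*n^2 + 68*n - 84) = n^2 - 13*n + 42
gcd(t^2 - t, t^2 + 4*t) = t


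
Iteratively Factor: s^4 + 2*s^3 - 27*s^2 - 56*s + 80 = (s - 1)*(s^3 + 3*s^2 - 24*s - 80) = (s - 1)*(s + 4)*(s^2 - s - 20) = (s - 5)*(s - 1)*(s + 4)*(s + 4)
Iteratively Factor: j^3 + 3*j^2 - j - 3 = (j + 3)*(j^2 - 1) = (j - 1)*(j + 3)*(j + 1)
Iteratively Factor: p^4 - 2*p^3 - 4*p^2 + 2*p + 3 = (p + 1)*(p^3 - 3*p^2 - p + 3) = (p - 1)*(p + 1)*(p^2 - 2*p - 3) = (p - 3)*(p - 1)*(p + 1)*(p + 1)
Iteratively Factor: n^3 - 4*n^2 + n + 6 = (n + 1)*(n^2 - 5*n + 6) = (n - 3)*(n + 1)*(n - 2)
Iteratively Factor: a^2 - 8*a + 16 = (a - 4)*(a - 4)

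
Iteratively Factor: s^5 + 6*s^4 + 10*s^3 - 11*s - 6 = (s + 1)*(s^4 + 5*s^3 + 5*s^2 - 5*s - 6) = (s + 1)^2*(s^3 + 4*s^2 + s - 6) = (s + 1)^2*(s + 2)*(s^2 + 2*s - 3) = (s + 1)^2*(s + 2)*(s + 3)*(s - 1)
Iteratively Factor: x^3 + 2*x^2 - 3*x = (x - 1)*(x^2 + 3*x) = (x - 1)*(x + 3)*(x)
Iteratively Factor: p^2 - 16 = (p - 4)*(p + 4)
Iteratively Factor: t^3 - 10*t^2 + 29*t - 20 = (t - 4)*(t^2 - 6*t + 5) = (t - 5)*(t - 4)*(t - 1)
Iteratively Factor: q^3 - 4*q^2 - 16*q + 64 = (q - 4)*(q^2 - 16) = (q - 4)*(q + 4)*(q - 4)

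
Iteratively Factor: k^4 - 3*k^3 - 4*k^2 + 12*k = (k - 2)*(k^3 - k^2 - 6*k) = (k - 2)*(k + 2)*(k^2 - 3*k) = (k - 3)*(k - 2)*(k + 2)*(k)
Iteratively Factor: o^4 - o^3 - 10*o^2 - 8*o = (o - 4)*(o^3 + 3*o^2 + 2*o) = o*(o - 4)*(o^2 + 3*o + 2) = o*(o - 4)*(o + 1)*(o + 2)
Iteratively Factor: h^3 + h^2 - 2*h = (h)*(h^2 + h - 2) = h*(h + 2)*(h - 1)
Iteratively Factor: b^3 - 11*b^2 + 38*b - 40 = (b - 2)*(b^2 - 9*b + 20) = (b - 4)*(b - 2)*(b - 5)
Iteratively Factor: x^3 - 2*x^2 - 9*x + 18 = (x - 2)*(x^2 - 9) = (x - 2)*(x + 3)*(x - 3)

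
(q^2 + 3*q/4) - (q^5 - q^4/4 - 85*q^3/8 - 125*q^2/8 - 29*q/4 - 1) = -q^5 + q^4/4 + 85*q^3/8 + 133*q^2/8 + 8*q + 1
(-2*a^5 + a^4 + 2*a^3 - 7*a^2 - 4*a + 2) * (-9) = 18*a^5 - 9*a^4 - 18*a^3 + 63*a^2 + 36*a - 18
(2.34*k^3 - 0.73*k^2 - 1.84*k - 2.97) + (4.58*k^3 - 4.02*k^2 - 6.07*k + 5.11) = 6.92*k^3 - 4.75*k^2 - 7.91*k + 2.14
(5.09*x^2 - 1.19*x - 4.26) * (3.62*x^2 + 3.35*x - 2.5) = 18.4258*x^4 + 12.7437*x^3 - 32.1327*x^2 - 11.296*x + 10.65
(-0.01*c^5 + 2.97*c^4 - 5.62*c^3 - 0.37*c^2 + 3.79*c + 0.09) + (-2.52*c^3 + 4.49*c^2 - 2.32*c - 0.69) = -0.01*c^5 + 2.97*c^4 - 8.14*c^3 + 4.12*c^2 + 1.47*c - 0.6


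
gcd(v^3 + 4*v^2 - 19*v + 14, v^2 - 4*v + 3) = v - 1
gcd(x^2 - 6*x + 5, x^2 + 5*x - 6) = x - 1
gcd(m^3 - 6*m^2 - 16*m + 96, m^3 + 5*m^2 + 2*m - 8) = m + 4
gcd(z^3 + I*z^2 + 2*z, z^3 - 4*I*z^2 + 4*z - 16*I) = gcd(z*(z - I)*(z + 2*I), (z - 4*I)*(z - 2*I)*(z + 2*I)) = z + 2*I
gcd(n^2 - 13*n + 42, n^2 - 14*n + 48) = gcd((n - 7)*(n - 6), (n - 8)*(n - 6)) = n - 6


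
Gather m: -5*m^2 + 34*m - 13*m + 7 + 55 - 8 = -5*m^2 + 21*m + 54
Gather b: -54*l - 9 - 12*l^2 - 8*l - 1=-12*l^2 - 62*l - 10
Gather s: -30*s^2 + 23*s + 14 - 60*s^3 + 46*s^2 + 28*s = -60*s^3 + 16*s^2 + 51*s + 14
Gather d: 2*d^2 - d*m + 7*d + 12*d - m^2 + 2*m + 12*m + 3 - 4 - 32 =2*d^2 + d*(19 - m) - m^2 + 14*m - 33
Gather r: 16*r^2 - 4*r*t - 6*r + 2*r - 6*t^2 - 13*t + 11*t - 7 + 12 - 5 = 16*r^2 + r*(-4*t - 4) - 6*t^2 - 2*t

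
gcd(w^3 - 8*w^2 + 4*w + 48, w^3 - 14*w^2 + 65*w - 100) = w - 4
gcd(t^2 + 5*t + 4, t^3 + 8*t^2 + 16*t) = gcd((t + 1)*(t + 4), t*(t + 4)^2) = t + 4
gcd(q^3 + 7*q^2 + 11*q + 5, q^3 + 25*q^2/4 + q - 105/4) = q + 5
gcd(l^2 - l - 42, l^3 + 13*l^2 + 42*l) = l + 6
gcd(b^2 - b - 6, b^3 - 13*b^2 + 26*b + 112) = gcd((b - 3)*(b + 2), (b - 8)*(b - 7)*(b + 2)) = b + 2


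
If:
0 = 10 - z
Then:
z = 10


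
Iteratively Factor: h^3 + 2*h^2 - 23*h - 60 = (h + 3)*(h^2 - h - 20) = (h + 3)*(h + 4)*(h - 5)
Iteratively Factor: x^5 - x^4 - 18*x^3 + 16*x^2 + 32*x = (x + 1)*(x^4 - 2*x^3 - 16*x^2 + 32*x) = (x + 1)*(x + 4)*(x^3 - 6*x^2 + 8*x) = x*(x + 1)*(x + 4)*(x^2 - 6*x + 8) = x*(x - 2)*(x + 1)*(x + 4)*(x - 4)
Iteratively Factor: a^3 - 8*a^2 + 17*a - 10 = (a - 1)*(a^2 - 7*a + 10) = (a - 2)*(a - 1)*(a - 5)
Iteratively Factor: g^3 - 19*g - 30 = (g + 2)*(g^2 - 2*g - 15) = (g - 5)*(g + 2)*(g + 3)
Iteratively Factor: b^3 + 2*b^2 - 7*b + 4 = (b - 1)*(b^2 + 3*b - 4) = (b - 1)^2*(b + 4)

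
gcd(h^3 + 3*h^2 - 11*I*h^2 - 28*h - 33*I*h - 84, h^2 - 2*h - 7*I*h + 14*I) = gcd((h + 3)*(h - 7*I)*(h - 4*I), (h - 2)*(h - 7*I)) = h - 7*I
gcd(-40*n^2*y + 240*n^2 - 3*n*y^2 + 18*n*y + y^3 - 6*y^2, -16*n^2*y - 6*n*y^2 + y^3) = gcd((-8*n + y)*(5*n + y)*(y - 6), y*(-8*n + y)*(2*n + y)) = -8*n + y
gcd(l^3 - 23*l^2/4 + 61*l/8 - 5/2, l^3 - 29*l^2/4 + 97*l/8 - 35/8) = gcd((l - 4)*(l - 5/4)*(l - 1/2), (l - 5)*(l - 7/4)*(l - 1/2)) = l - 1/2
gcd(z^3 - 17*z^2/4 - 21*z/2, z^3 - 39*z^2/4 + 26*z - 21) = z - 6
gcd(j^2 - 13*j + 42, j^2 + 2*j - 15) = 1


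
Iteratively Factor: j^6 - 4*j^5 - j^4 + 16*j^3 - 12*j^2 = (j)*(j^5 - 4*j^4 - j^3 + 16*j^2 - 12*j) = j^2*(j^4 - 4*j^3 - j^2 + 16*j - 12) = j^2*(j - 2)*(j^3 - 2*j^2 - 5*j + 6) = j^2*(j - 2)*(j - 1)*(j^2 - j - 6) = j^2*(j - 3)*(j - 2)*(j - 1)*(j + 2)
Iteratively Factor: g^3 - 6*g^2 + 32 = (g + 2)*(g^2 - 8*g + 16) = (g - 4)*(g + 2)*(g - 4)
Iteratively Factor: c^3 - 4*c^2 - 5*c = (c)*(c^2 - 4*c - 5) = c*(c + 1)*(c - 5)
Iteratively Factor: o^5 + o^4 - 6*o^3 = (o)*(o^4 + o^3 - 6*o^2) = o^2*(o^3 + o^2 - 6*o) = o^3*(o^2 + o - 6) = o^3*(o - 2)*(o + 3)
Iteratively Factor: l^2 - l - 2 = (l - 2)*(l + 1)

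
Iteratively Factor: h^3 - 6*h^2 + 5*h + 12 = (h - 3)*(h^2 - 3*h - 4) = (h - 4)*(h - 3)*(h + 1)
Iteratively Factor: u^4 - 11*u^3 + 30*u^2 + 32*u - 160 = (u - 5)*(u^3 - 6*u^2 + 32) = (u - 5)*(u - 4)*(u^2 - 2*u - 8) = (u - 5)*(u - 4)^2*(u + 2)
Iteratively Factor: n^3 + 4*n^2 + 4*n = (n + 2)*(n^2 + 2*n) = n*(n + 2)*(n + 2)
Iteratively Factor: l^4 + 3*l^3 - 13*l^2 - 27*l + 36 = (l + 3)*(l^3 - 13*l + 12) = (l + 3)*(l + 4)*(l^2 - 4*l + 3) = (l - 1)*(l + 3)*(l + 4)*(l - 3)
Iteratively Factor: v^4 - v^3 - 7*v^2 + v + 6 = (v + 2)*(v^3 - 3*v^2 - v + 3) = (v - 1)*(v + 2)*(v^2 - 2*v - 3) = (v - 3)*(v - 1)*(v + 2)*(v + 1)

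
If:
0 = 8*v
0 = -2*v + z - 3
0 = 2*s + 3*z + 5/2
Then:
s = -23/4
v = 0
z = 3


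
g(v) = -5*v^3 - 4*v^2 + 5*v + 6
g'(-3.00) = -106.00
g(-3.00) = 90.00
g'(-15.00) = -3250.00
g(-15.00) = 15906.00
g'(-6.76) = -626.38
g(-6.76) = 1333.99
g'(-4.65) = -282.14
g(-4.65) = 398.98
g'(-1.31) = -10.26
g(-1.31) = 3.83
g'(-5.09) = -342.90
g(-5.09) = 536.28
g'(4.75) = -371.44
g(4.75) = -596.36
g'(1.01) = -18.38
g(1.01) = 1.82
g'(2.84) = -138.70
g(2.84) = -126.59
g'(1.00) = -18.00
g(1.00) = 2.00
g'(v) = -15*v^2 - 8*v + 5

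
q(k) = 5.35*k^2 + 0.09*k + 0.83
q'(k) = 10.7*k + 0.09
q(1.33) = 10.41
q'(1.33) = 14.32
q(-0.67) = 3.17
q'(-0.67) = -7.08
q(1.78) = 17.94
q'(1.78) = 19.14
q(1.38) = 11.14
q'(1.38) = 14.86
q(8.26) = 366.59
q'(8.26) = 88.47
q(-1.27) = 9.34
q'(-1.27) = -13.50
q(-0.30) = 1.28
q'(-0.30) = -3.12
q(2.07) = 23.94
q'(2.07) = 22.24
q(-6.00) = 192.89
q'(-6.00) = -64.11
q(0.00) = 0.83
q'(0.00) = 0.09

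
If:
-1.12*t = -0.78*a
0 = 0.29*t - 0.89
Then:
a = 4.41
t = 3.07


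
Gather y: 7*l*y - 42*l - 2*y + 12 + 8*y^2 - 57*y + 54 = -42*l + 8*y^2 + y*(7*l - 59) + 66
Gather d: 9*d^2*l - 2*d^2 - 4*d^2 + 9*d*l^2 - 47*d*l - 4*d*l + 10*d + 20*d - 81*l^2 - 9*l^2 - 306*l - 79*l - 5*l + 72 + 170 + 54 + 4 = d^2*(9*l - 6) + d*(9*l^2 - 51*l + 30) - 90*l^2 - 390*l + 300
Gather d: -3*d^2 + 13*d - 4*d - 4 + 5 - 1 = -3*d^2 + 9*d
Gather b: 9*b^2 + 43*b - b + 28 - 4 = 9*b^2 + 42*b + 24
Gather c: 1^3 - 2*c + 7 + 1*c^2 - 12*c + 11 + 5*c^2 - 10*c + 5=6*c^2 - 24*c + 24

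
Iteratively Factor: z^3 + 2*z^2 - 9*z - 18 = (z + 2)*(z^2 - 9) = (z + 2)*(z + 3)*(z - 3)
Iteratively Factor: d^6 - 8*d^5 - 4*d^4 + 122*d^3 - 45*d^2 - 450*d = (d + 2)*(d^5 - 10*d^4 + 16*d^3 + 90*d^2 - 225*d) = (d + 2)*(d + 3)*(d^4 - 13*d^3 + 55*d^2 - 75*d) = (d - 5)*(d + 2)*(d + 3)*(d^3 - 8*d^2 + 15*d) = d*(d - 5)*(d + 2)*(d + 3)*(d^2 - 8*d + 15) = d*(d - 5)^2*(d + 2)*(d + 3)*(d - 3)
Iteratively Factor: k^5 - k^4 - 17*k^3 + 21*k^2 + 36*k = (k + 1)*(k^4 - 2*k^3 - 15*k^2 + 36*k) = (k + 1)*(k + 4)*(k^3 - 6*k^2 + 9*k) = k*(k + 1)*(k + 4)*(k^2 - 6*k + 9) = k*(k - 3)*(k + 1)*(k + 4)*(k - 3)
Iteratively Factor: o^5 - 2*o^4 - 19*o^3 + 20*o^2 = (o - 5)*(o^4 + 3*o^3 - 4*o^2) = (o - 5)*(o + 4)*(o^3 - o^2) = (o - 5)*(o - 1)*(o + 4)*(o^2) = o*(o - 5)*(o - 1)*(o + 4)*(o)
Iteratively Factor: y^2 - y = (y)*(y - 1)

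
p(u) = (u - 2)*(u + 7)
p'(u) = 2*u + 5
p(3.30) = 13.39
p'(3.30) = 11.60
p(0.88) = -8.83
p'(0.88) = 6.76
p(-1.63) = -19.49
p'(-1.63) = 1.74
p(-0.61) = -16.68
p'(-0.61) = 3.78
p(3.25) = 12.81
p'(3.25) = 11.50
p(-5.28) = -12.52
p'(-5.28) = -5.56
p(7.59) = 81.56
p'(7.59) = 20.18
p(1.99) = -0.09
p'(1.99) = 8.98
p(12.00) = 190.00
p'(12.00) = 29.00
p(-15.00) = 136.00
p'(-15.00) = -25.00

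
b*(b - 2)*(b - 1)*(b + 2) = b^4 - b^3 - 4*b^2 + 4*b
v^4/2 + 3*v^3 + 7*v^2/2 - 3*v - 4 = (v/2 + 1)*(v - 1)*(v + 1)*(v + 4)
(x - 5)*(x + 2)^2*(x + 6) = x^4 + 5*x^3 - 22*x^2 - 116*x - 120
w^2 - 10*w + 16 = (w - 8)*(w - 2)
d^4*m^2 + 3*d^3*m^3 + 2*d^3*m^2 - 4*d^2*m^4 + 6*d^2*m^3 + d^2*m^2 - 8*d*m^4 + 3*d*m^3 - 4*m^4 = (d - m)*(d + 4*m)*(d*m + m)^2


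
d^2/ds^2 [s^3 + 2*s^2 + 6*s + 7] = 6*s + 4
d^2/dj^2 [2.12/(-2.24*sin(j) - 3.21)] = (10.637312*sin(j)^2 - 15.243648*sin(j) - 21.274624)/(2.24*sin(j) + 3.21)^3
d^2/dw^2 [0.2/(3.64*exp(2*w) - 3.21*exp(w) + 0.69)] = ((0.642 - 2.912*exp(w))*(3.64*exp(2*w) - 3.21*exp(w) + 0.69) + 0.2*(7.28*exp(w) - 3.21)*(14.56*exp(w) - 6.42)*exp(w))*exp(w)/(3.64*exp(2*w) - 3.21*exp(w) + 0.69)^3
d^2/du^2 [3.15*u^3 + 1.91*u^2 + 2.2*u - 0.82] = 18.9*u + 3.82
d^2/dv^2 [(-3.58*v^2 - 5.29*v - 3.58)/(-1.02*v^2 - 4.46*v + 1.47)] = (-3.5527136788005e-15*v^4 - 21.56484*v^3 + 54.554904*v^2 + 145.307772*v + 237.9962)/(1.061208*v^6 + 13.920552*v^5 + 56.280132*v^4 + 48.592592*v^3 - 81.109602*v^2 + 28.912842*v - 3.176523)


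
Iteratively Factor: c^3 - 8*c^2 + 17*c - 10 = (c - 2)*(c^2 - 6*c + 5) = (c - 2)*(c - 1)*(c - 5)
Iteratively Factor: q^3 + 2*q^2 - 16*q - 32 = (q + 2)*(q^2 - 16) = (q + 2)*(q + 4)*(q - 4)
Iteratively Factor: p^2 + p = (p)*(p + 1)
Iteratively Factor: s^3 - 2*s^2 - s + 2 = (s - 2)*(s^2 - 1) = (s - 2)*(s - 1)*(s + 1)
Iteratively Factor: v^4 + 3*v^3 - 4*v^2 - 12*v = (v + 3)*(v^3 - 4*v) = (v - 2)*(v + 3)*(v^2 + 2*v) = v*(v - 2)*(v + 3)*(v + 2)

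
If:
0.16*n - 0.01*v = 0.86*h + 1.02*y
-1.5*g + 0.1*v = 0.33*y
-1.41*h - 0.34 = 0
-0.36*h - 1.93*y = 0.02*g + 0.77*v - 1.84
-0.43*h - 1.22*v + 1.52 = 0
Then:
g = -0.01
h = -0.24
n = 1.77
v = 1.33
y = 0.47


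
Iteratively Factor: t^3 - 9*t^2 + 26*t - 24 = (t - 3)*(t^2 - 6*t + 8) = (t - 3)*(t - 2)*(t - 4)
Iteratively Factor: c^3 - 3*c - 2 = (c + 1)*(c^2 - c - 2) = (c + 1)^2*(c - 2)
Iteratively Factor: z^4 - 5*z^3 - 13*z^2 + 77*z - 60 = (z - 1)*(z^3 - 4*z^2 - 17*z + 60) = (z - 5)*(z - 1)*(z^2 + z - 12) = (z - 5)*(z - 1)*(z + 4)*(z - 3)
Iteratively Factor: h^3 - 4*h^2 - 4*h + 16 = (h - 2)*(h^2 - 2*h - 8) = (h - 2)*(h + 2)*(h - 4)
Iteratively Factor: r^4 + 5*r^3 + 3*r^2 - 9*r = (r - 1)*(r^3 + 6*r^2 + 9*r) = r*(r - 1)*(r^2 + 6*r + 9) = r*(r - 1)*(r + 3)*(r + 3)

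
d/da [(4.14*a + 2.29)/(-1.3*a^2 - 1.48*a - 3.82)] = (5.382*a^2 + 5.954*a - 12.4256)/(1.69*a^4 + 3.848*a^3 + 12.1224*a^2 + 11.3072*a + 14.5924)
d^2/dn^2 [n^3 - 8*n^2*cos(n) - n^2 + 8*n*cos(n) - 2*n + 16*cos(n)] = 8*n^2*cos(n) + 32*n*sin(n) - 8*n*cos(n) + 6*n - 16*sin(n) - 32*cos(n) - 2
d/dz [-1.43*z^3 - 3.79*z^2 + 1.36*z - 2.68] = -4.29*z^2 - 7.58*z + 1.36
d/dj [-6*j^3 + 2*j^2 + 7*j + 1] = -18*j^2 + 4*j + 7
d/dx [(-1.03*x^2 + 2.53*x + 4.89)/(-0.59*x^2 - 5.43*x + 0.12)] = (7.0856*x^2 + 5.523*x + 26.8563)/(0.3481*x^4 + 6.4074*x^3 + 29.3433*x^2 - 1.3032*x + 0.0144)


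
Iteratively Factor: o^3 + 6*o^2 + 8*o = (o + 2)*(o^2 + 4*o) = o*(o + 2)*(o + 4)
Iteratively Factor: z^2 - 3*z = (z)*(z - 3)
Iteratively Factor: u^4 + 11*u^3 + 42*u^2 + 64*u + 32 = (u + 2)*(u^3 + 9*u^2 + 24*u + 16) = (u + 2)*(u + 4)*(u^2 + 5*u + 4) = (u + 2)*(u + 4)^2*(u + 1)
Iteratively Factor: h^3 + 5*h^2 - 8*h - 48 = (h + 4)*(h^2 + h - 12) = (h + 4)^2*(h - 3)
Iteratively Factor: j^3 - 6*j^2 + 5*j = (j - 5)*(j^2 - j) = (j - 5)*(j - 1)*(j)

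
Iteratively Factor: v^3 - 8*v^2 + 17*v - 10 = (v - 1)*(v^2 - 7*v + 10) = (v - 5)*(v - 1)*(v - 2)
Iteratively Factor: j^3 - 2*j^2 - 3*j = (j)*(j^2 - 2*j - 3) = j*(j - 3)*(j + 1)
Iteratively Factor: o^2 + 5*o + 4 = (o + 4)*(o + 1)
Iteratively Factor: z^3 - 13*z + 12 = (z + 4)*(z^2 - 4*z + 3) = (z - 3)*(z + 4)*(z - 1)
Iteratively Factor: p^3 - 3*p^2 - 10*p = (p)*(p^2 - 3*p - 10) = p*(p + 2)*(p - 5)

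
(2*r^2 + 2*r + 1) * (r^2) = 2*r^4 + 2*r^3 + r^2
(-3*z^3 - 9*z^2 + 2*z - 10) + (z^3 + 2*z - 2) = -2*z^3 - 9*z^2 + 4*z - 12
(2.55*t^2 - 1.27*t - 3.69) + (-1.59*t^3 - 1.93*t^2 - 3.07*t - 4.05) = -1.59*t^3 + 0.62*t^2 - 4.34*t - 7.74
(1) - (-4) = 5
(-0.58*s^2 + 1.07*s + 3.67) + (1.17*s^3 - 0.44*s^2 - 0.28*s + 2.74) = 1.17*s^3 - 1.02*s^2 + 0.79*s + 6.41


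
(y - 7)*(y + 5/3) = y^2 - 16*y/3 - 35/3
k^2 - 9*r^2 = (k - 3*r)*(k + 3*r)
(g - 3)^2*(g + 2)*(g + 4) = g^4 - 19*g^2 + 6*g + 72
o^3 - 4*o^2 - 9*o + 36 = (o - 4)*(o - 3)*(o + 3)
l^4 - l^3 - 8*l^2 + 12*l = l*(l - 2)^2*(l + 3)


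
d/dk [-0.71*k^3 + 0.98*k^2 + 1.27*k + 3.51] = -2.13*k^2 + 1.96*k + 1.27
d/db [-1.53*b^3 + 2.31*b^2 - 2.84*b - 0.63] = -4.59*b^2 + 4.62*b - 2.84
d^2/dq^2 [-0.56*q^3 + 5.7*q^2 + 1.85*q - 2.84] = 11.4 - 3.36*q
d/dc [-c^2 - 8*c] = -2*c - 8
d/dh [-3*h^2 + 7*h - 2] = 7 - 6*h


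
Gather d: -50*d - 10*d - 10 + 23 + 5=18 - 60*d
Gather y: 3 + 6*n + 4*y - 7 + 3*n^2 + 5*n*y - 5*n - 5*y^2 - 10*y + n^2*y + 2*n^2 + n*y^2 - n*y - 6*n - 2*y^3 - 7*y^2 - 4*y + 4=5*n^2 - 5*n - 2*y^3 + y^2*(n - 12) + y*(n^2 + 4*n - 10)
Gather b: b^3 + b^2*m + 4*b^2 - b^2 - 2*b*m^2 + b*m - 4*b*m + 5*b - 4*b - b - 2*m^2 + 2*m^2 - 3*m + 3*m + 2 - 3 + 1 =b^3 + b^2*(m + 3) + b*(-2*m^2 - 3*m)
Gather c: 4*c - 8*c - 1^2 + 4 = 3 - 4*c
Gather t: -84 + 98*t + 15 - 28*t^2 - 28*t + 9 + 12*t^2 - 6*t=-16*t^2 + 64*t - 60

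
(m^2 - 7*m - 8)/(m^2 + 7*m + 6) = (m - 8)/(m + 6)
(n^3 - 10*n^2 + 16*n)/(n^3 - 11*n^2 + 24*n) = (n - 2)/(n - 3)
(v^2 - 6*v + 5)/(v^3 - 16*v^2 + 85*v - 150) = (v - 1)/(v^2 - 11*v + 30)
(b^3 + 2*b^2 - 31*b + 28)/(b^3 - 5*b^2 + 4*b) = (b + 7)/b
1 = 1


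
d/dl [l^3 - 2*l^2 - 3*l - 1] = 3*l^2 - 4*l - 3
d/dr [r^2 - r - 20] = 2*r - 1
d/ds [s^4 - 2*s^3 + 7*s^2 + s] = 4*s^3 - 6*s^2 + 14*s + 1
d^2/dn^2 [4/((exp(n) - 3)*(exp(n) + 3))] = 16*(exp(2*n) + 9)*exp(2*n)/(exp(6*n) - 27*exp(4*n) + 243*exp(2*n) - 729)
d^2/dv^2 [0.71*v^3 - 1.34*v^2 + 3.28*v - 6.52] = 4.26*v - 2.68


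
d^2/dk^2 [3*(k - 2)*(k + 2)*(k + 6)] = 18*k + 36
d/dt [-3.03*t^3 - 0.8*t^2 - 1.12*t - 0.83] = -9.09*t^2 - 1.6*t - 1.12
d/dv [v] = 1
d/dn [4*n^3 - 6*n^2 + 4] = 12*n*(n - 1)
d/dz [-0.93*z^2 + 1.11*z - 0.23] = 1.11 - 1.86*z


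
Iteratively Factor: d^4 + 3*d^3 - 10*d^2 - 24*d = (d + 4)*(d^3 - d^2 - 6*d) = (d + 2)*(d + 4)*(d^2 - 3*d) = (d - 3)*(d + 2)*(d + 4)*(d)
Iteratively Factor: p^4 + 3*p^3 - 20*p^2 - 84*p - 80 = (p + 4)*(p^3 - p^2 - 16*p - 20) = (p - 5)*(p + 4)*(p^2 + 4*p + 4) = (p - 5)*(p + 2)*(p + 4)*(p + 2)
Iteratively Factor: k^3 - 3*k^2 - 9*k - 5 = (k + 1)*(k^2 - 4*k - 5) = (k + 1)^2*(k - 5)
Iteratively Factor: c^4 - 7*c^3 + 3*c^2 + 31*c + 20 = (c - 5)*(c^3 - 2*c^2 - 7*c - 4) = (c - 5)*(c + 1)*(c^2 - 3*c - 4) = (c - 5)*(c + 1)^2*(c - 4)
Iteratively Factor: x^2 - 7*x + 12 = (x - 4)*(x - 3)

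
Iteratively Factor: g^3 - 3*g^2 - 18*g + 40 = (g - 2)*(g^2 - g - 20) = (g - 5)*(g - 2)*(g + 4)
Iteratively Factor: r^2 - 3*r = (r)*(r - 3)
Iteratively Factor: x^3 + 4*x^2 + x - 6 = (x + 2)*(x^2 + 2*x - 3) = (x - 1)*(x + 2)*(x + 3)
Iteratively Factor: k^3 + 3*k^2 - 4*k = (k + 4)*(k^2 - k) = k*(k + 4)*(k - 1)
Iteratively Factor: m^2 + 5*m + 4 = (m + 1)*(m + 4)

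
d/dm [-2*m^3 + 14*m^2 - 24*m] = -6*m^2 + 28*m - 24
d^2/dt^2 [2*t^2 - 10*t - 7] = 4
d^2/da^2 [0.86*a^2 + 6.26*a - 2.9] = 1.72000000000000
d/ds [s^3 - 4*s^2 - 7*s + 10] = 3*s^2 - 8*s - 7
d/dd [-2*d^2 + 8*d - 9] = 8 - 4*d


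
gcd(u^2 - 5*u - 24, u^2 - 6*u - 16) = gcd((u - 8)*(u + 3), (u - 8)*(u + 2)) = u - 8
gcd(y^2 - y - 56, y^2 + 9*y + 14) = y + 7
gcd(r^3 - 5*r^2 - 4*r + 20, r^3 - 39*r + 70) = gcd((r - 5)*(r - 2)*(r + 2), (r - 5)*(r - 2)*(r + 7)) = r^2 - 7*r + 10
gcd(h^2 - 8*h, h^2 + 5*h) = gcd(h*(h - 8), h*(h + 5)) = h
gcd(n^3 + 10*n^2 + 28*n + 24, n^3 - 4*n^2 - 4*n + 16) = n + 2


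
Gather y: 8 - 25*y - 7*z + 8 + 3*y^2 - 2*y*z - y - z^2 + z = 3*y^2 + y*(-2*z - 26) - z^2 - 6*z + 16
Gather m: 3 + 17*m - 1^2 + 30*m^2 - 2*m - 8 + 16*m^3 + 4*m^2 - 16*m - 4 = 16*m^3 + 34*m^2 - m - 10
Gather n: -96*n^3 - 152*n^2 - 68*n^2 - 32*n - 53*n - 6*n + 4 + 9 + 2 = -96*n^3 - 220*n^2 - 91*n + 15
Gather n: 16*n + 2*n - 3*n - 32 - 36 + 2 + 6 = 15*n - 60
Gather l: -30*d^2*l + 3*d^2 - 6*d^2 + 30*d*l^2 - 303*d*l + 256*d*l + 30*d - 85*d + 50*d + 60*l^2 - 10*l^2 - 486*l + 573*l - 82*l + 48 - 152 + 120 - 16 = -3*d^2 - 5*d + l^2*(30*d + 50) + l*(-30*d^2 - 47*d + 5)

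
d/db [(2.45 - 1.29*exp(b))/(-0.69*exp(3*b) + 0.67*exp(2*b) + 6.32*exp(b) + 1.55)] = (-1.7802*exp(3*b) + 5.9358*exp(2*b) - 3.283*exp(b) - 17.4835)*exp(b)/(0.4761*exp(6*b) - 0.9246*exp(5*b) - 8.2727*exp(4*b) + 6.3298*exp(3*b) + 42.0194*exp(2*b) + 19.592*exp(b) + 2.4025)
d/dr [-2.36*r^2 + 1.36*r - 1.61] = 1.36 - 4.72*r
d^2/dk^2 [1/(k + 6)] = 2/(k + 6)^3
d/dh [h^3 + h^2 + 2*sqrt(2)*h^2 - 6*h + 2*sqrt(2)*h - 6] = 3*h^2 + 2*h + 4*sqrt(2)*h - 6 + 2*sqrt(2)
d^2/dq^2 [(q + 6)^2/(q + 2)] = 32/(q^3 + 6*q^2 + 12*q + 8)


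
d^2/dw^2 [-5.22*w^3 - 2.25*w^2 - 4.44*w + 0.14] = -31.32*w - 4.5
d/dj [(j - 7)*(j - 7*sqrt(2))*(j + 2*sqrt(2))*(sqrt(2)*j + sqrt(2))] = 4*sqrt(2)*j^3 - 30*j^2 - 18*sqrt(2)*j^2 - 70*sqrt(2)*j + 120*j + 70 + 168*sqrt(2)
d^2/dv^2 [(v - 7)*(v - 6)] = 2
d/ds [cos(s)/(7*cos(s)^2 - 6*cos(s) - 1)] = (7*cos(s)^2 + 1)*sin(s)/((cos(s) - 1)^2*(7*cos(s) + 1)^2)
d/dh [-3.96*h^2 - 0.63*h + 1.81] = -7.92*h - 0.63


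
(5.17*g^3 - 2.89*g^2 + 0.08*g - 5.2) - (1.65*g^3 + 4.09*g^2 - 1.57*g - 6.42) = 3.52*g^3 - 6.98*g^2 + 1.65*g + 1.22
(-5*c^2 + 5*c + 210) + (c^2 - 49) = -4*c^2 + 5*c + 161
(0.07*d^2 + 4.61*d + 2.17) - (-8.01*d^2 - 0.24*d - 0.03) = 8.08*d^2 + 4.85*d + 2.2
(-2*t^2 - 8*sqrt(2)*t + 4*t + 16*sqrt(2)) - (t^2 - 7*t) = -3*t^2 - 8*sqrt(2)*t + 11*t + 16*sqrt(2)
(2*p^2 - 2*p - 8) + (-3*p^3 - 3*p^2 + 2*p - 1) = -3*p^3 - p^2 - 9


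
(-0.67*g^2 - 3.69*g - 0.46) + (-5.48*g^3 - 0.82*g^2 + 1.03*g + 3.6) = -5.48*g^3 - 1.49*g^2 - 2.66*g + 3.14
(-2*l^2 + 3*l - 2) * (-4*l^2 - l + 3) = 8*l^4 - 10*l^3 - l^2 + 11*l - 6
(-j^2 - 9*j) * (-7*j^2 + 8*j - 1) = 7*j^4 + 55*j^3 - 71*j^2 + 9*j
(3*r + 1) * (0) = 0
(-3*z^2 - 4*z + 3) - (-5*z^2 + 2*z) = 2*z^2 - 6*z + 3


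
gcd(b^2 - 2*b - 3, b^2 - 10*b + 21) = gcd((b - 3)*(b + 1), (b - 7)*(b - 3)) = b - 3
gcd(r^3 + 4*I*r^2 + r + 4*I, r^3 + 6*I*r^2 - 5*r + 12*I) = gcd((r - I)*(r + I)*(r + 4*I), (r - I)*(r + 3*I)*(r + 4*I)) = r^2 + 3*I*r + 4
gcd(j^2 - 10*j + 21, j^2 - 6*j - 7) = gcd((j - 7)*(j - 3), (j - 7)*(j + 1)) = j - 7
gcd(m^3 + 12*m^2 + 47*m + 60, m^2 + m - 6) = m + 3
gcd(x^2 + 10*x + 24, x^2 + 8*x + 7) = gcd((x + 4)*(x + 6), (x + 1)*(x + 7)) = 1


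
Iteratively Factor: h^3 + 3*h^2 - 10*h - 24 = (h + 2)*(h^2 + h - 12) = (h + 2)*(h + 4)*(h - 3)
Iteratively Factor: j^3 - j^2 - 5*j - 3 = (j - 3)*(j^2 + 2*j + 1) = (j - 3)*(j + 1)*(j + 1)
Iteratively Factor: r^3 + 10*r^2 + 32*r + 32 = (r + 4)*(r^2 + 6*r + 8) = (r + 4)^2*(r + 2)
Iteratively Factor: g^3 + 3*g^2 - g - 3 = (g - 1)*(g^2 + 4*g + 3) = (g - 1)*(g + 3)*(g + 1)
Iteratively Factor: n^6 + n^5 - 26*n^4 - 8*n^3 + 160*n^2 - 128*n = (n - 4)*(n^5 + 5*n^4 - 6*n^3 - 32*n^2 + 32*n) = (n - 4)*(n + 4)*(n^4 + n^3 - 10*n^2 + 8*n) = n*(n - 4)*(n + 4)*(n^3 + n^2 - 10*n + 8) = n*(n - 4)*(n - 2)*(n + 4)*(n^2 + 3*n - 4) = n*(n - 4)*(n - 2)*(n + 4)^2*(n - 1)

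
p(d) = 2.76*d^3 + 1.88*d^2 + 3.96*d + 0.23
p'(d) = 8.28*d^2 + 3.76*d + 3.96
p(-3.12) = -77.65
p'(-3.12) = 72.83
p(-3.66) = -124.40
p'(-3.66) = 101.11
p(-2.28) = -31.74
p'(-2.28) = 38.43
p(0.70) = 4.87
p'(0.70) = 10.65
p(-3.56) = -114.57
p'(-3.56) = 95.51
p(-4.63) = -251.74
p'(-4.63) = 164.05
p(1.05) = 9.66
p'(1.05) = 17.04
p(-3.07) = -74.07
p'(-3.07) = 70.45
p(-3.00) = -69.25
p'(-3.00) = 67.20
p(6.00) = 687.83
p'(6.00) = 324.60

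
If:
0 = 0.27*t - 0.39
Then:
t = 1.44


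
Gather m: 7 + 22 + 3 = 32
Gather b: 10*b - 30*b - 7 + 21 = 14 - 20*b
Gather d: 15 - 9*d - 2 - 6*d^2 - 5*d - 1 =-6*d^2 - 14*d + 12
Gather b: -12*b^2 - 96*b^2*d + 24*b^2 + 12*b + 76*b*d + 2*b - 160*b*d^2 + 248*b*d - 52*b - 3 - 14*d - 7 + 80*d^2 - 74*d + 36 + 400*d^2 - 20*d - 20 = b^2*(12 - 96*d) + b*(-160*d^2 + 324*d - 38) + 480*d^2 - 108*d + 6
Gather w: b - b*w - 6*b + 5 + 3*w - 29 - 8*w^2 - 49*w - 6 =-5*b - 8*w^2 + w*(-b - 46) - 30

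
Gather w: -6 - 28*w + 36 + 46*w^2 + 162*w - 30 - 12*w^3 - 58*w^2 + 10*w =-12*w^3 - 12*w^2 + 144*w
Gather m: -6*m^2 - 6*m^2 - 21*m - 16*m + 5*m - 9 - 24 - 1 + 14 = -12*m^2 - 32*m - 20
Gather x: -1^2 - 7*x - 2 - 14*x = -21*x - 3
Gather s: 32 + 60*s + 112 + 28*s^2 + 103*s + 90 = 28*s^2 + 163*s + 234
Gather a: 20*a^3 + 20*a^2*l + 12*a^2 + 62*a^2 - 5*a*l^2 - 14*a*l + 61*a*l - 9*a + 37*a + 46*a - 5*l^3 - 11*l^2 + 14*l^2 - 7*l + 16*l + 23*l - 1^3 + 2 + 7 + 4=20*a^3 + a^2*(20*l + 74) + a*(-5*l^2 + 47*l + 74) - 5*l^3 + 3*l^2 + 32*l + 12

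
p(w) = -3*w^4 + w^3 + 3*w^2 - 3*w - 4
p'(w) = -12*w^3 + 3*w^2 + 6*w - 3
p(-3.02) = -244.67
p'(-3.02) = 336.76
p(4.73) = -1346.89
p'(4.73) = -1177.39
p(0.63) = -4.92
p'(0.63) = -1.03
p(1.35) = -10.09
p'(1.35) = -18.96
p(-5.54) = -2891.26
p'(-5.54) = 2096.21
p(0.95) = -5.73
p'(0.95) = -4.88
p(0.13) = -4.34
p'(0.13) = -2.20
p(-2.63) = -137.08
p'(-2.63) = 220.27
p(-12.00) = -63472.00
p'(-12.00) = 21093.00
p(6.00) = -3586.00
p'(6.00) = -2451.00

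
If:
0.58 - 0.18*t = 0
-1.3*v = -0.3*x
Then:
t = 3.22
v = 0.230769230769231*x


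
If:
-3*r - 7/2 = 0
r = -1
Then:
No Solution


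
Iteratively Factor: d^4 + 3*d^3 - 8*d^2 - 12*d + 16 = (d + 2)*(d^3 + d^2 - 10*d + 8) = (d + 2)*(d + 4)*(d^2 - 3*d + 2) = (d - 1)*(d + 2)*(d + 4)*(d - 2)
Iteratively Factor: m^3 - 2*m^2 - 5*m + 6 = (m + 2)*(m^2 - 4*m + 3) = (m - 3)*(m + 2)*(m - 1)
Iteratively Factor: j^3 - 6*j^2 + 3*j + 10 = (j - 2)*(j^2 - 4*j - 5) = (j - 2)*(j + 1)*(j - 5)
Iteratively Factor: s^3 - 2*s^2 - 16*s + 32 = (s - 4)*(s^2 + 2*s - 8) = (s - 4)*(s + 4)*(s - 2)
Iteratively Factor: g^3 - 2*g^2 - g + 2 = (g - 1)*(g^2 - g - 2) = (g - 2)*(g - 1)*(g + 1)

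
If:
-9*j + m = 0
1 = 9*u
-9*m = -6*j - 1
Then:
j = 1/75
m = 3/25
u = 1/9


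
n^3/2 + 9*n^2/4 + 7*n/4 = n*(n/2 + 1/2)*(n + 7/2)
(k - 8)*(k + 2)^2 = k^3 - 4*k^2 - 28*k - 32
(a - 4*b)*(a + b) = a^2 - 3*a*b - 4*b^2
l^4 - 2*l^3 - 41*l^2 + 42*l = l*(l - 7)*(l - 1)*(l + 6)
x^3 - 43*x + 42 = (x - 6)*(x - 1)*(x + 7)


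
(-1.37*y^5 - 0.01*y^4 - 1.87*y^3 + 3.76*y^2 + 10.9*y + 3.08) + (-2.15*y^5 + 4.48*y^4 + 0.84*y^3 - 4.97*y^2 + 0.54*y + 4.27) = -3.52*y^5 + 4.47*y^4 - 1.03*y^3 - 1.21*y^2 + 11.44*y + 7.35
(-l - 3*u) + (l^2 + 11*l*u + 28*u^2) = l^2 + 11*l*u - l + 28*u^2 - 3*u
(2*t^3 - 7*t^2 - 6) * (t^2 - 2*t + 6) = 2*t^5 - 11*t^4 + 26*t^3 - 48*t^2 + 12*t - 36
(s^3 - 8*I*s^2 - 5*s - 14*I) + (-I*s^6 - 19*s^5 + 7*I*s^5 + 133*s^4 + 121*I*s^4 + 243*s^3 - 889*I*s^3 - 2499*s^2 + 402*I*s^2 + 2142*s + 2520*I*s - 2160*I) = -I*s^6 - 19*s^5 + 7*I*s^5 + 133*s^4 + 121*I*s^4 + 244*s^3 - 889*I*s^3 - 2499*s^2 + 394*I*s^2 + 2137*s + 2520*I*s - 2174*I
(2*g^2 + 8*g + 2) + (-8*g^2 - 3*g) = -6*g^2 + 5*g + 2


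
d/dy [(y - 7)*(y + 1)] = 2*y - 6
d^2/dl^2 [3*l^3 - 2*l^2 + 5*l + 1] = 18*l - 4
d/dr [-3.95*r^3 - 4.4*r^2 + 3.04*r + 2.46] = -11.85*r^2 - 8.8*r + 3.04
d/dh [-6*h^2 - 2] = -12*h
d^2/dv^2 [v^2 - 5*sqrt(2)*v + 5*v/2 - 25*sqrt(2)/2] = 2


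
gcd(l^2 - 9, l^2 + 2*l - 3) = l + 3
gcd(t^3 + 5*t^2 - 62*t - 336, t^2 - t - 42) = t + 6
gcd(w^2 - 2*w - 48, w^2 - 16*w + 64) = w - 8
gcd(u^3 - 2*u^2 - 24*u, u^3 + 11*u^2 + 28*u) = u^2 + 4*u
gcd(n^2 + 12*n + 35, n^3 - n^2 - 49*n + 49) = n + 7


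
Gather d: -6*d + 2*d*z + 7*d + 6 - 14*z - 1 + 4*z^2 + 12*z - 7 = d*(2*z + 1) + 4*z^2 - 2*z - 2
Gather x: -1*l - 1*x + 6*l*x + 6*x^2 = -l + 6*x^2 + x*(6*l - 1)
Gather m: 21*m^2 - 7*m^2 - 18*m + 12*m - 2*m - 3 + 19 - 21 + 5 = 14*m^2 - 8*m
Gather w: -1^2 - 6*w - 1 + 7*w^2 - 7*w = 7*w^2 - 13*w - 2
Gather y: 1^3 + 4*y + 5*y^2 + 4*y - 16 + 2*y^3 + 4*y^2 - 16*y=2*y^3 + 9*y^2 - 8*y - 15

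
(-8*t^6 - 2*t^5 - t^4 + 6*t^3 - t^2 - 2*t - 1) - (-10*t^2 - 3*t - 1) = -8*t^6 - 2*t^5 - t^4 + 6*t^3 + 9*t^2 + t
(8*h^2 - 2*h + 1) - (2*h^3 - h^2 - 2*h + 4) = -2*h^3 + 9*h^2 - 3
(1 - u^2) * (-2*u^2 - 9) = 2*u^4 + 7*u^2 - 9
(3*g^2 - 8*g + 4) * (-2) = -6*g^2 + 16*g - 8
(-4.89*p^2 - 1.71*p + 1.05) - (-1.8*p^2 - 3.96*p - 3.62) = -3.09*p^2 + 2.25*p + 4.67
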